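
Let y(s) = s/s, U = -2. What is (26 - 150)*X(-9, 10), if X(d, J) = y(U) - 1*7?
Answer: 744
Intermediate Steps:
y(s) = 1
X(d, J) = -6 (X(d, J) = 1 - 1*7 = 1 - 7 = -6)
(26 - 150)*X(-9, 10) = (26 - 150)*(-6) = -124*(-6) = 744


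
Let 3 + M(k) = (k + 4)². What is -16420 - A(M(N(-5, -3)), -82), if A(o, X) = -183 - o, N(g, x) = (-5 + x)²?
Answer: -11616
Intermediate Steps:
M(k) = -3 + (4 + k)² (M(k) = -3 + (k + 4)² = -3 + (4 + k)²)
-16420 - A(M(N(-5, -3)), -82) = -16420 - (-183 - (-3 + (4 + (-5 - 3)²)²)) = -16420 - (-183 - (-3 + (4 + (-8)²)²)) = -16420 - (-183 - (-3 + (4 + 64)²)) = -16420 - (-183 - (-3 + 68²)) = -16420 - (-183 - (-3 + 4624)) = -16420 - (-183 - 1*4621) = -16420 - (-183 - 4621) = -16420 - 1*(-4804) = -16420 + 4804 = -11616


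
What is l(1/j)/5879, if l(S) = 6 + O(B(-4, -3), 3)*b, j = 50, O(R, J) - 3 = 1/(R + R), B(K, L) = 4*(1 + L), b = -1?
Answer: 49/94064 ≈ 0.00052092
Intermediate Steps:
B(K, L) = 4 + 4*L
O(R, J) = 3 + 1/(2*R) (O(R, J) = 3 + 1/(R + R) = 3 + 1/(2*R))
l(S) = 49/16 (l(S) = 6 + (3 + 1/(2*(4 + 4*(-3))))*(-1) = 6 + (3 + 1/(2*(4 - 12)))*(-1) = 6 + (3 + (1/2)/(-8))*(-1) = 6 + (3 + (1/2)*(-1/8))*(-1) = 6 + (3 - 1/16)*(-1) = 6 + (47/16)*(-1) = 6 - 47/16 = 49/16)
l(1/j)/5879 = (49/16)/5879 = (49/16)*(1/5879) = 49/94064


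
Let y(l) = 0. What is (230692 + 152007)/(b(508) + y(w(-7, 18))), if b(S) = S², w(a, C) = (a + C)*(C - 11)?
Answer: 382699/258064 ≈ 1.4830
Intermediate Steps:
w(a, C) = (-11 + C)*(C + a) (w(a, C) = (C + a)*(-11 + C) = (-11 + C)*(C + a))
(230692 + 152007)/(b(508) + y(w(-7, 18))) = (230692 + 152007)/(508² + 0) = 382699/(258064 + 0) = 382699/258064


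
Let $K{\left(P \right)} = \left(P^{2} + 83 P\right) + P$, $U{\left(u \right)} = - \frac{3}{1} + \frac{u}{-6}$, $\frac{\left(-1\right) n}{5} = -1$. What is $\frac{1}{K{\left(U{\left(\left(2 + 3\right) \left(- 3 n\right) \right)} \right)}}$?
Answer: $\frac{4}{3553} \approx 0.0011258$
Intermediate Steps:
$n = 5$ ($n = \left(-5\right) \left(-1\right) = 5$)
$U{\left(u \right)} = -3 - \frac{u}{6}$ ($U{\left(u \right)} = \left(-3\right) 1 + u \left(- \frac{1}{6}\right) = -3 - \frac{u}{6}$)
$K{\left(P \right)} = P^{2} + 84 P$
$\frac{1}{K{\left(U{\left(\left(2 + 3\right) \left(- 3 n\right) \right)} \right)}} = \frac{1}{\left(-3 - \frac{\left(2 + 3\right) \left(\left(-3\right) 5\right)}{6}\right) \left(84 - \left(3 + \frac{\left(2 + 3\right) \left(\left(-3\right) 5\right)}{6}\right)\right)} = \frac{1}{\left(-3 - \frac{5 \left(-15\right)}{6}\right) \left(84 - \left(3 + \frac{5 \left(-15\right)}{6}\right)\right)} = \frac{1}{\left(-3 - - \frac{25}{2}\right) \left(84 - - \frac{19}{2}\right)} = \frac{1}{\left(-3 + \frac{25}{2}\right) \left(84 + \left(-3 + \frac{25}{2}\right)\right)} = \frac{1}{\frac{19}{2} \left(84 + \frac{19}{2}\right)} = \frac{1}{\frac{19}{2} \cdot \frac{187}{2}} = \frac{1}{\frac{3553}{4}} = \frac{4}{3553}$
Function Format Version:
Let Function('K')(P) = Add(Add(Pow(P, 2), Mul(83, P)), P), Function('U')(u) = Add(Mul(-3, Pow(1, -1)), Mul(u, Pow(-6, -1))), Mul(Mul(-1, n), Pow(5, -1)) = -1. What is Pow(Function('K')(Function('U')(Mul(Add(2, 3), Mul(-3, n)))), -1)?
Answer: Rational(4, 3553) ≈ 0.0011258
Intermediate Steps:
n = 5 (n = Mul(-5, -1) = 5)
Function('U')(u) = Add(-3, Mul(Rational(-1, 6), u)) (Function('U')(u) = Add(Mul(-3, 1), Mul(u, Rational(-1, 6))) = Add(-3, Mul(Rational(-1, 6), u)))
Function('K')(P) = Add(Pow(P, 2), Mul(84, P))
Pow(Function('K')(Function('U')(Mul(Add(2, 3), Mul(-3, n)))), -1) = Pow(Mul(Add(-3, Mul(Rational(-1, 6), Mul(Add(2, 3), Mul(-3, 5)))), Add(84, Add(-3, Mul(Rational(-1, 6), Mul(Add(2, 3), Mul(-3, 5)))))), -1) = Pow(Mul(Add(-3, Mul(Rational(-1, 6), Mul(5, -15))), Add(84, Add(-3, Mul(Rational(-1, 6), Mul(5, -15))))), -1) = Pow(Mul(Add(-3, Mul(Rational(-1, 6), -75)), Add(84, Add(-3, Mul(Rational(-1, 6), -75)))), -1) = Pow(Mul(Add(-3, Rational(25, 2)), Add(84, Add(-3, Rational(25, 2)))), -1) = Pow(Mul(Rational(19, 2), Add(84, Rational(19, 2))), -1) = Pow(Mul(Rational(19, 2), Rational(187, 2)), -1) = Pow(Rational(3553, 4), -1) = Rational(4, 3553)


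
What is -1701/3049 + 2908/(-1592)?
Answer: -2893621/1213502 ≈ -2.3845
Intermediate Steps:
-1701/3049 + 2908/(-1592) = -1701*1/3049 + 2908*(-1/1592) = -1701/3049 - 727/398 = -2893621/1213502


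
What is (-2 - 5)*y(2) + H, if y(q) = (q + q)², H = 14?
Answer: -98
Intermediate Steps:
y(q) = 4*q² (y(q) = (2*q)² = 4*q²)
(-2 - 5)*y(2) + H = (-2 - 5)*(4*2²) + 14 = -28*4 + 14 = -7*16 + 14 = -112 + 14 = -98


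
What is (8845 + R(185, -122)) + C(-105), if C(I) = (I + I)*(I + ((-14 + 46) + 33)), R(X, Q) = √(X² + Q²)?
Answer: 17245 + √49109 ≈ 17467.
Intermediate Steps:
R(X, Q) = √(Q² + X²)
C(I) = 2*I*(65 + I) (C(I) = (2*I)*(I + (32 + 33)) = (2*I)*(I + 65) = (2*I)*(65 + I) = 2*I*(65 + I))
(8845 + R(185, -122)) + C(-105) = (8845 + √((-122)² + 185²)) + 2*(-105)*(65 - 105) = (8845 + √(14884 + 34225)) + 2*(-105)*(-40) = (8845 + √49109) + 8400 = 17245 + √49109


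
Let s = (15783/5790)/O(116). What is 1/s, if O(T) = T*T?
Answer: 25970080/5261 ≈ 4936.3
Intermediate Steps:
O(T) = T**2
s = 5261/25970080 (s = (15783/5790)/(116**2) = (15783*(1/5790))/13456 = (5261/1930)*(1/13456) = 5261/25970080 ≈ 0.00020258)
1/s = 1/(5261/25970080) = 25970080/5261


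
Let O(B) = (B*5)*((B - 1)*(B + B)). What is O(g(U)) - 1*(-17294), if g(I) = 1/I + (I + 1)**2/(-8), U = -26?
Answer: -2710482887757/562432 ≈ -4.8192e+6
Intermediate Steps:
g(I) = 1/I - (1 + I)**2/8 (g(I) = 1/I + (1 + I)**2*(-1/8) = 1/I - (1 + I)**2/8)
O(B) = 10*B**2*(-1 + B) (O(B) = (5*B)*((-1 + B)*(2*B)) = (5*B)*(2*B*(-1 + B)) = 10*B**2*(-1 + B))
O(g(U)) - 1*(-17294) = 10*(1/(-26) - (1 - 26)**2/8)**2*(-1 + (1/(-26) - (1 - 26)**2/8)) - 1*(-17294) = 10*(-1/26 - 1/8*(-25)**2)**2*(-1 + (-1/26 - 1/8*(-25)**2)) + 17294 = 10*(-1/26 - 1/8*625)**2*(-1 + (-1/26 - 1/8*625)) + 17294 = 10*(-1/26 - 625/8)**2*(-1 + (-1/26 - 625/8)) + 17294 = 10*(-8129/104)**2*(-1 - 8129/104) + 17294 = 10*(66080641/10816)*(-8233/104) + 17294 = -2720209586765/562432 + 17294 = -2710482887757/562432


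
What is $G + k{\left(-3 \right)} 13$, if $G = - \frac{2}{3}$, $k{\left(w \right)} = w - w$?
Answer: $- \frac{2}{3} \approx -0.66667$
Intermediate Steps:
$k{\left(w \right)} = 0$
$G = - \frac{2}{3}$ ($G = \left(-2\right) \frac{1}{3} = - \frac{2}{3} \approx -0.66667$)
$G + k{\left(-3 \right)} 13 = - \frac{2}{3} + 0 \cdot 13 = - \frac{2}{3} + 0 = - \frac{2}{3}$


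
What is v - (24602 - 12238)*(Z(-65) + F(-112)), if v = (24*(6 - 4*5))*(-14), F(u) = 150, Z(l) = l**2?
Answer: -54087796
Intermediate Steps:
v = 4704 (v = (24*(6 - 20))*(-14) = (24*(-14))*(-14) = -336*(-14) = 4704)
v - (24602 - 12238)*(Z(-65) + F(-112)) = 4704 - (24602 - 12238)*((-65)**2 + 150) = 4704 - 12364*(4225 + 150) = 4704 - 12364*4375 = 4704 - 1*54092500 = 4704 - 54092500 = -54087796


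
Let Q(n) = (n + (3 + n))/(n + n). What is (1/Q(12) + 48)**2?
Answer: 193600/81 ≈ 2390.1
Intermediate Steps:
Q(n) = (3 + 2*n)/(2*n) (Q(n) = (3 + 2*n)/((2*n)) = (3 + 2*n)*(1/(2*n)) = (3 + 2*n)/(2*n))
(1/Q(12) + 48)**2 = (1/((3/2 + 12)/12) + 48)**2 = (1/((1/12)*(27/2)) + 48)**2 = (1/(9/8) + 48)**2 = (8/9 + 48)**2 = (440/9)**2 = 193600/81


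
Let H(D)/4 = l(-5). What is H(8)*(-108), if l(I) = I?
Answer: 2160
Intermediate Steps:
H(D) = -20 (H(D) = 4*(-5) = -20)
H(8)*(-108) = -20*(-108) = 2160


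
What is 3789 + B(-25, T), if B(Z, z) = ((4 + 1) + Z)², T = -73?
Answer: 4189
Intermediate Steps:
B(Z, z) = (5 + Z)²
3789 + B(-25, T) = 3789 + (5 - 25)² = 3789 + (-20)² = 3789 + 400 = 4189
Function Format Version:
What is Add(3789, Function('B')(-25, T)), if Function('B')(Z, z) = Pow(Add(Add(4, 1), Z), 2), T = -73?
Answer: 4189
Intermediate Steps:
Function('B')(Z, z) = Pow(Add(5, Z), 2)
Add(3789, Function('B')(-25, T)) = Add(3789, Pow(Add(5, -25), 2)) = Add(3789, Pow(-20, 2)) = Add(3789, 400) = 4189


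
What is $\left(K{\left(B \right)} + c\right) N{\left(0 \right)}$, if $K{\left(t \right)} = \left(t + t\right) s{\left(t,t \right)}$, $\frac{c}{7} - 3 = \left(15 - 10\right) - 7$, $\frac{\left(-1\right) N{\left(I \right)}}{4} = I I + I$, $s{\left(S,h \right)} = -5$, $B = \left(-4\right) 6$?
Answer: $0$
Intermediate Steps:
$B = -24$
$N{\left(I \right)} = - 4 I - 4 I^{2}$ ($N{\left(I \right)} = - 4 \left(I I + I\right) = - 4 \left(I^{2} + I\right) = - 4 \left(I + I^{2}\right) = - 4 I - 4 I^{2}$)
$c = 7$ ($c = 21 + 7 \left(\left(15 - 10\right) - 7\right) = 21 + 7 \left(5 - 7\right) = 21 + 7 \left(-2\right) = 21 - 14 = 7$)
$K{\left(t \right)} = - 10 t$ ($K{\left(t \right)} = \left(t + t\right) \left(-5\right) = 2 t \left(-5\right) = - 10 t$)
$\left(K{\left(B \right)} + c\right) N{\left(0 \right)} = \left(\left(-10\right) \left(-24\right) + 7\right) \left(\left(-4\right) 0 \left(1 + 0\right)\right) = \left(240 + 7\right) \left(\left(-4\right) 0 \cdot 1\right) = 247 \cdot 0 = 0$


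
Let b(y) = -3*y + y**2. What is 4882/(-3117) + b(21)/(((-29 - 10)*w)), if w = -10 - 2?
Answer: -61475/81042 ≈ -0.75856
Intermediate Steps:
w = -12
b(y) = y**2 - 3*y
4882/(-3117) + b(21)/(((-29 - 10)*w)) = 4882/(-3117) + (21*(-3 + 21))/(((-29 - 10)*(-12))) = 4882*(-1/3117) + (21*18)/((-39*(-12))) = -4882/3117 + 378/468 = -4882/3117 + 378*(1/468) = -4882/3117 + 21/26 = -61475/81042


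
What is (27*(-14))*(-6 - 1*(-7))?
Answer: -378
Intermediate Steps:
(27*(-14))*(-6 - 1*(-7)) = -378*(-6 + 7) = -378*1 = -378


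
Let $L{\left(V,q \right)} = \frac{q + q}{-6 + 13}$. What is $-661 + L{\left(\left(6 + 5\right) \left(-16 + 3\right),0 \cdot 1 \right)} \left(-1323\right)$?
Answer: $-661$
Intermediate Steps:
$L{\left(V,q \right)} = \frac{2 q}{7}$
$-661 + L{\left(\left(6 + 5\right) \left(-16 + 3\right),0 \cdot 1 \right)} \left(-1323\right) = -661 + \frac{2 \cdot 0 \cdot 1}{7} \left(-1323\right) = -661 + \frac{2}{7} \cdot 0 \left(-1323\right) = -661 + 0 \left(-1323\right) = -661 + 0 = -661$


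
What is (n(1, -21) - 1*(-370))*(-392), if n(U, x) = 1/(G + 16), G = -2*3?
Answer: -725396/5 ≈ -1.4508e+5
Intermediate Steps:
G = -6
n(U, x) = 1/10 (n(U, x) = 1/(-6 + 16) = 1/10)
(n(1, -21) - 1*(-370))*(-392) = (1/10 - 1*(-370))*(-392) = (1/10 + 370)*(-392) = (3701/10)*(-392) = -725396/5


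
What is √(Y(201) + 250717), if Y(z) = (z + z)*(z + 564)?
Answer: √558247 ≈ 747.16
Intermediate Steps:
Y(z) = 2*z*(564 + z) (Y(z) = (2*z)*(564 + z) = 2*z*(564 + z))
√(Y(201) + 250717) = √(2*201*(564 + 201) + 250717) = √(2*201*765 + 250717) = √(307530 + 250717) = √558247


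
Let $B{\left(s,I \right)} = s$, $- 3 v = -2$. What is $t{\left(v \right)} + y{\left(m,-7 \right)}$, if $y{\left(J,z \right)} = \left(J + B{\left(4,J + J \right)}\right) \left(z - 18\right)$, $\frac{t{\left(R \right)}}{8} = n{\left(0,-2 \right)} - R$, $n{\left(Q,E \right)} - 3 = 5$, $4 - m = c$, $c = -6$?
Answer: $- \frac{874}{3} \approx -291.33$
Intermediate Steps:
$v = \frac{2}{3}$ ($v = \left(- \frac{1}{3}\right) \left(-2\right) = \frac{2}{3} \approx 0.66667$)
$m = 10$ ($m = 4 - -6 = 4 + 6 = 10$)
$n{\left(Q,E \right)} = 8$ ($n{\left(Q,E \right)} = 3 + 5 = 8$)
$t{\left(R \right)} = 64 - 8 R$ ($t{\left(R \right)} = 8 \left(8 - R\right) = 64 - 8 R$)
$y{\left(J,z \right)} = \left(-18 + z\right) \left(4 + J\right)$ ($y{\left(J,z \right)} = \left(J + 4\right) \left(z - 18\right) = \left(4 + J\right) \left(-18 + z\right) = \left(-18 + z\right) \left(4 + J\right)$)
$t{\left(v \right)} + y{\left(m,-7 \right)} = \left(64 - \frac{16}{3}\right) + \left(-72 - 180 + 4 \left(-7\right) + 10 \left(-7\right)\right) = \left(64 - \frac{16}{3}\right) - 350 = \frac{176}{3} - 350 = - \frac{874}{3}$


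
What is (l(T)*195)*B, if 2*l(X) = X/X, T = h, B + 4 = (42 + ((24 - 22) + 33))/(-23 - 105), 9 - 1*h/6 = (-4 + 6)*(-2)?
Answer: -114855/256 ≈ -448.65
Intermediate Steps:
h = 78 (h = 54 - 6*(-4 + 6)*(-2) = 54 - 12*(-2) = 54 - 6*(-4) = 54 + 24 = 78)
B = -589/128 (B = -4 + (42 + ((24 - 22) + 33))/(-23 - 105) = -4 + (42 + (2 + 33))/(-128) = -4 + (42 + 35)*(-1/128) = -4 + 77*(-1/128) = -4 - 77/128 = -589/128 ≈ -4.6016)
T = 78
l(X) = ½ (l(X) = (X/X)/2 = (½)*1 = ½)
(l(T)*195)*B = ((½)*195)*(-589/128) = (195/2)*(-589/128) = -114855/256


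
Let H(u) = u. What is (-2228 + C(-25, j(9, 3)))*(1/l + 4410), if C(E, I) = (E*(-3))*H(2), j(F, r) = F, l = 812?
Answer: -3720576919/406 ≈ -9.1640e+6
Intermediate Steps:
C(E, I) = -6*E (C(E, I) = (E*(-3))*2 = -3*E*2 = -6*E)
(-2228 + C(-25, j(9, 3)))*(1/l + 4410) = (-2228 - 6*(-25))*(1/812 + 4410) = (-2228 + 150)*(1/812 + 4410) = -2078*3580921/812 = -3720576919/406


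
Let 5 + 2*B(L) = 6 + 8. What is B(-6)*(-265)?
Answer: -2385/2 ≈ -1192.5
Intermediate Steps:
B(L) = 9/2 (B(L) = -5/2 + (6 + 8)/2 = -5/2 + (½)*14 = -5/2 + 7 = 9/2)
B(-6)*(-265) = (9/2)*(-265) = -2385/2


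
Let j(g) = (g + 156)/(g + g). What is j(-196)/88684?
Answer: 5/4345516 ≈ 1.1506e-6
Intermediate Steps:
j(g) = (156 + g)/(2*g) (j(g) = (156 + g)/((2*g)) = (156 + g)*(1/(2*g)) = (156 + g)/(2*g))
j(-196)/88684 = ((½)*(156 - 196)/(-196))/88684 = ((½)*(-1/196)*(-40))*(1/88684) = (5/49)*(1/88684) = 5/4345516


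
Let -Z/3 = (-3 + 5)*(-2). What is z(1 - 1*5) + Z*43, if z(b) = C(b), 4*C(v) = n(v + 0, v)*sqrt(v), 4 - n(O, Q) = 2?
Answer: 516 + I ≈ 516.0 + 1.0*I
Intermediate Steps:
n(O, Q) = 2 (n(O, Q) = 4 - 1*2 = 4 - 2 = 2)
C(v) = sqrt(v)/2 (C(v) = (2*sqrt(v))/4 = sqrt(v)/2)
z(b) = sqrt(b)/2
Z = 12 (Z = -3*(-3 + 5)*(-2) = -6*(-2) = -3*(-4) = 12)
z(1 - 1*5) + Z*43 = sqrt(1 - 1*5)/2 + 12*43 = sqrt(1 - 5)/2 + 516 = sqrt(-4)/2 + 516 = (2*I)/2 + 516 = I + 516 = 516 + I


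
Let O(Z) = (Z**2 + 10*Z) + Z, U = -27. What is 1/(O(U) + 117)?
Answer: 1/549 ≈ 0.0018215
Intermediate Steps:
O(Z) = Z**2 + 11*Z
1/(O(U) + 117) = 1/(-27*(11 - 27) + 117) = 1/(-27*(-16) + 117) = 1/(432 + 117) = 1/549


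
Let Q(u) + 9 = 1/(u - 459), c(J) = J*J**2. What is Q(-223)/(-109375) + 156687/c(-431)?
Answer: -1599480600643/853171247843750 ≈ -0.0018747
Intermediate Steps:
c(J) = J**3
Q(u) = -9 + 1/(-459 + u) (Q(u) = -9 + 1/(u - 459) = -9 + 1/(-459 + u))
Q(-223)/(-109375) + 156687/c(-431) = ((4132 - 9*(-223))/(-459 - 223))/(-109375) + 156687/((-431)**3) = ((4132 + 2007)/(-682))*(-1/109375) + 156687/(-80062991) = -1/682*6139*(-1/109375) + 156687*(-1/80062991) = -6139/682*(-1/109375) - 156687/80062991 = 877/10656250 - 156687/80062991 = -1599480600643/853171247843750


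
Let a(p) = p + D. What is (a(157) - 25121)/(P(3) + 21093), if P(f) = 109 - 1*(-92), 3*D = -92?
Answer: -412/351 ≈ -1.1738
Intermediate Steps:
D = -92/3 (D = (⅓)*(-92) = -92/3 ≈ -30.667)
P(f) = 201 (P(f) = 109 + 92 = 201)
a(p) = -92/3 + p (a(p) = p - 92/3 = -92/3 + p)
(a(157) - 25121)/(P(3) + 21093) = ((-92/3 + 157) - 25121)/(201 + 21093) = (379/3 - 25121)/21294 = -74984/3*1/21294 = -412/351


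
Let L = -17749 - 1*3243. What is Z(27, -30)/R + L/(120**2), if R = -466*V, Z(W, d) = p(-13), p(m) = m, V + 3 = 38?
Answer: -1069351/733950 ≈ -1.4570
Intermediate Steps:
V = 35 (V = -3 + 38 = 35)
Z(W, d) = -13
L = -20992 (L = -17749 - 3243 = -20992)
R = -16310 (R = -466*35 = -16310)
Z(27, -30)/R + L/(120**2) = -13/(-16310) - 20992/(120**2) = -13*(-1/16310) - 20992/14400 = 13/16310 - 20992*1/14400 = 13/16310 - 328/225 = -1069351/733950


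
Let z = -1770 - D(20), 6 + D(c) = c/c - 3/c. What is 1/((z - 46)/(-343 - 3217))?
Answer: 71200/36217 ≈ 1.9659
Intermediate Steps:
D(c) = -5 - 3/c (D(c) = -6 + (c/c - 3/c) = -6 + (1 - 3/c) = -5 - 3/c)
z = -35297/20 (z = -1770 - (-5 - 3/20) = -1770 - 1*(-103/20) = -1770 + 103/20 = -35297/20 ≈ -1764.8)
1/((z - 46)/(-343 - 3217)) = 1/((-35297/20 - 46)/(-343 - 3217)) = 1/(-36217/20/(-3560)) = 1/(-36217/20*(-1/3560)) = 1/(36217/71200) = 71200/36217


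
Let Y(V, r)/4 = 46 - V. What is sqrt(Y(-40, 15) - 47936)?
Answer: 6*I*sqrt(1322) ≈ 218.16*I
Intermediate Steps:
Y(V, r) = 184 - 4*V (Y(V, r) = 4*(46 - V) = 184 - 4*V)
sqrt(Y(-40, 15) - 47936) = sqrt((184 - 4*(-40)) - 47936) = sqrt((184 + 160) - 47936) = sqrt(344 - 47936) = sqrt(-47592) = 6*I*sqrt(1322)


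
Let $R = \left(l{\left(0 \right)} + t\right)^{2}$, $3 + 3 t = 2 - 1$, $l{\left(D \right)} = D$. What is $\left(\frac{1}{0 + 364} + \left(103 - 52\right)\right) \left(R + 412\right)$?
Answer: $\frac{17228320}{819} \approx 21036.0$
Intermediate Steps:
$t = - \frac{2}{3}$ ($t = -1 + \frac{2 - 1}{3} = -1 + \frac{1}{3} \cdot 1 = -1 + \frac{1}{3} = - \frac{2}{3} \approx -0.66667$)
$R = \frac{4}{9}$ ($R = \left(0 - \frac{2}{3}\right)^{2} = \left(- \frac{2}{3}\right)^{2} = \frac{4}{9} \approx 0.44444$)
$\left(\frac{1}{0 + 364} + \left(103 - 52\right)\right) \left(R + 412\right) = \left(\frac{1}{0 + 364} + \left(103 - 52\right)\right) \left(\frac{4}{9} + 412\right) = \left(\frac{1}{364} + \left(103 - 52\right)\right) \frac{3712}{9} = \left(\frac{1}{364} + 51\right) \frac{3712}{9} = \frac{18565}{364} \cdot \frac{3712}{9} = \frac{17228320}{819}$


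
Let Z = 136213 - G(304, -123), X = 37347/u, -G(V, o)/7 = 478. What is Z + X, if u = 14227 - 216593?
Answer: 28241959247/202366 ≈ 1.3956e+5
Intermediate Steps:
G(V, o) = -3346 (G(V, o) = -7*478 = -3346)
u = -202366
X = -37347/202366 (X = 37347/(-202366) = 37347*(-1/202366) = -37347/202366 ≈ -0.18455)
Z = 139559 (Z = 136213 - 1*(-3346) = 136213 + 3346 = 139559)
Z + X = 139559 - 37347/202366 = 28241959247/202366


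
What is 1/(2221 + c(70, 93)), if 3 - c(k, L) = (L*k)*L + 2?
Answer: -1/603208 ≈ -1.6578e-6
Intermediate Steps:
c(k, L) = 1 - k*L² (c(k, L) = 3 - ((L*k)*L + 2) = 3 - (k*L² + 2) = 3 - (2 + k*L²) = 3 + (-2 - k*L²) = 1 - k*L²)
1/(2221 + c(70, 93)) = 1/(2221 + (1 - 1*70*93²)) = 1/(2221 + (1 - 1*70*8649)) = 1/(2221 + (1 - 605430)) = 1/(2221 - 605429) = 1/(-603208) = -1/603208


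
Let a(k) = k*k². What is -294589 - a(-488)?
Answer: 115919683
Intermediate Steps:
a(k) = k³
-294589 - a(-488) = -294589 - 1*(-488)³ = -294589 - 1*(-116214272) = -294589 + 116214272 = 115919683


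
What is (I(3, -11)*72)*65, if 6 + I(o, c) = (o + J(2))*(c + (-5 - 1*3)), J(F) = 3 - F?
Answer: -383760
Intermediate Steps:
I(o, c) = -6 + (1 + o)*(-8 + c) (I(o, c) = -6 + (o + (3 - 1*2))*(c + (-5 - 1*3)) = -6 + (o + (3 - 2))*(c + (-5 - 3)) = -6 + (o + 1)*(c - 8) = -6 + (1 + o)*(-8 + c))
(I(3, -11)*72)*65 = ((-14 - 11 - 8*3 - 11*3)*72)*65 = ((-14 - 11 - 24 - 33)*72)*65 = -82*72*65 = -5904*65 = -383760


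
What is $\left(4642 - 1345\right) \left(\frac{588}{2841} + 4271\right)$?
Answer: $\frac{13335814401}{947} \approx 1.4082 \cdot 10^{7}$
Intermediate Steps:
$\left(4642 - 1345\right) \left(\frac{588}{2841} + 4271\right) = 3297 \left(588 \cdot \frac{1}{2841} + 4271\right) = 3297 \left(\frac{196}{947} + 4271\right) = 3297 \cdot \frac{4044833}{947} = \frac{13335814401}{947}$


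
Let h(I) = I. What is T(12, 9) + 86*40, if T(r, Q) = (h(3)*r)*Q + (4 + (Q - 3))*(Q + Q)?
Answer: 3944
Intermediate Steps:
T(r, Q) = 2*Q*(1 + Q) + 3*Q*r (T(r, Q) = (3*r)*Q + (4 + (Q - 3))*(Q + Q) = 3*Q*r + (4 + (-3 + Q))*(2*Q) = 3*Q*r + (1 + Q)*(2*Q) = 3*Q*r + 2*Q*(1 + Q) = 2*Q*(1 + Q) + 3*Q*r)
T(12, 9) + 86*40 = 9*(2 + 2*9 + 3*12) + 86*40 = 9*(2 + 18 + 36) + 3440 = 9*56 + 3440 = 504 + 3440 = 3944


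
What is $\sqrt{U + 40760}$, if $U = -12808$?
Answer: $4 \sqrt{1747} \approx 167.19$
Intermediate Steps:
$\sqrt{U + 40760} = \sqrt{-12808 + 40760} = \sqrt{27952} = 4 \sqrt{1747}$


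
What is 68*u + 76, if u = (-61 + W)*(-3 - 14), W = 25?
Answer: 41692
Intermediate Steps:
u = 612 (u = (-61 + 25)*(-3 - 14) = -36*(-17) = 612)
68*u + 76 = 68*612 + 76 = 41616 + 76 = 41692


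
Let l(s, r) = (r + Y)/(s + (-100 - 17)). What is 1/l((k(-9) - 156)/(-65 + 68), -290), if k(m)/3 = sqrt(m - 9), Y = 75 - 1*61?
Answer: 169/276 - I*sqrt(2)/92 ≈ 0.61232 - 0.015372*I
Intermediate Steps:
Y = 14 (Y = 75 - 61 = 14)
k(m) = 3*sqrt(-9 + m) (k(m) = 3*sqrt(m - 9) = 3*sqrt(-9 + m))
l(s, r) = (14 + r)/(-117 + s) (l(s, r) = (r + 14)/(s + (-100 - 17)) = (14 + r)/(s - 117) = (14 + r)/(-117 + s))
1/l((k(-9) - 156)/(-65 + 68), -290) = 1/((14 - 290)/(-117 + (3*sqrt(-9 - 9) - 156)/(-65 + 68))) = 1/(-276/(-117 + (3*sqrt(-18) - 156)/3)) = 1/(-276/(-117 + (3*(3*I*sqrt(2)) - 156)*(1/3))) = 1/(-276/(-117 + (9*I*sqrt(2) - 156)*(1/3))) = 1/(-276/(-117 + (-156 + 9*I*sqrt(2))*(1/3))) = 1/(-276/(-117 + (-52 + 3*I*sqrt(2)))) = 1/(-276/(-169 + 3*I*sqrt(2))) = 169/276 - I*sqrt(2)/92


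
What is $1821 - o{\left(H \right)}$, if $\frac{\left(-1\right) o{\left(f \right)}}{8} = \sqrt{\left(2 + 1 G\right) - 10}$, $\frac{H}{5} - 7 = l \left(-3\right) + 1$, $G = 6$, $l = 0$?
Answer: $1821 + 8 i \sqrt{2} \approx 1821.0 + 11.314 i$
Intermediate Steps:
$H = 40$ ($H = 35 + 5 \left(0 \left(-3\right) + 1\right) = 35 + 5 \left(0 + 1\right) = 35 + 5 \cdot 1 = 35 + 5 = 40$)
$o{\left(f \right)} = - 8 i \sqrt{2}$ ($o{\left(f \right)} = - 8 \sqrt{\left(2 + 1 \cdot 6\right) - 10} = - 8 \sqrt{\left(2 + 6\right) - 10} = - 8 \sqrt{8 - 10} = - 8 \sqrt{-2} = - 8 i \sqrt{2}$)
$1821 - o{\left(H \right)} = 1821 - - 8 i \sqrt{2} = 1821 + 8 i \sqrt{2}$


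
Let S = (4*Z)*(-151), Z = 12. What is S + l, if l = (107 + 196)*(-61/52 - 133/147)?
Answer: -2867441/364 ≈ -7877.6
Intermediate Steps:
S = -7248 (S = (4*12)*(-151) = 48*(-151) = -7248)
l = -229169/364 (l = 303*(-61*1/52 - 133*1/147) = 303*(-61/52 - 19/21) = 303*(-2269/1092) = -229169/364 ≈ -629.58)
S + l = -7248 - 229169/364 = -2867441/364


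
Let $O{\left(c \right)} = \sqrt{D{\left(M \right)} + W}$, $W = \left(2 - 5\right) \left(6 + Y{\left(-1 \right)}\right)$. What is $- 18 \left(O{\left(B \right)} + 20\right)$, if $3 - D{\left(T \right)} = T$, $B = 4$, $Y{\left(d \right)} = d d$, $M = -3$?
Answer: $-360 - 18 i \sqrt{15} \approx -360.0 - 69.714 i$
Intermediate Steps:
$Y{\left(d \right)} = d^{2}$
$D{\left(T \right)} = 3 - T$
$W = -21$ ($W = \left(2 - 5\right) \left(6 + \left(-1\right)^{2}\right) = - 3 \left(6 + 1\right) = \left(-3\right) 7 = -21$)
$O{\left(c \right)} = i \sqrt{15}$ ($O{\left(c \right)} = \sqrt{\left(3 - -3\right) - 21} = \sqrt{\left(3 + 3\right) - 21} = \sqrt{6 - 21} = \sqrt{-15} = i \sqrt{15}$)
$- 18 \left(O{\left(B \right)} + 20\right) = - 18 \left(i \sqrt{15} + 20\right) = - 18 \left(20 + i \sqrt{15}\right) = -360 - 18 i \sqrt{15}$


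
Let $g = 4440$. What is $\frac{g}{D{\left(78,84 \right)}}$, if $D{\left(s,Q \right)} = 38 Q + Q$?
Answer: $\frac{370}{273} \approx 1.3553$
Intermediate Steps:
$D{\left(s,Q \right)} = 39 Q$
$\frac{g}{D{\left(78,84 \right)}} = \frac{4440}{39 \cdot 84} = \frac{4440}{3276} = 4440 \cdot \frac{1}{3276} = \frac{370}{273}$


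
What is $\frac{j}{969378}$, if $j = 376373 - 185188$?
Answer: $\frac{191185}{969378} \approx 0.19722$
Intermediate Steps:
$j = 191185$ ($j = 376373 - 185188 = 191185$)
$\frac{j}{969378} = \frac{191185}{969378}$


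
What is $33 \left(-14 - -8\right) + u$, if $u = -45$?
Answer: $-243$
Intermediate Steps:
$33 \left(-14 - -8\right) + u = 33 \left(-14 - -8\right) - 45 = 33 \left(-14 + 8\right) - 45 = 33 \left(-6\right) - 45 = -198 - 45 = -243$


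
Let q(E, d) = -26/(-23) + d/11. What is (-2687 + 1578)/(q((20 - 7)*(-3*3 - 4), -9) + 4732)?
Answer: -280577/1197275 ≈ -0.23435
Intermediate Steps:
q(E, d) = 26/23 + d/11 (q(E, d) = -26*(-1/23) + d*(1/11) = 26/23 + d/11)
(-2687 + 1578)/(q((20 - 7)*(-3*3 - 4), -9) + 4732) = (-2687 + 1578)/((26/23 + (1/11)*(-9)) + 4732) = -1109/((26/23 - 9/11) + 4732) = -1109/(79/253 + 4732) = -1109/1197275/253 = -1109*253/1197275 = -280577/1197275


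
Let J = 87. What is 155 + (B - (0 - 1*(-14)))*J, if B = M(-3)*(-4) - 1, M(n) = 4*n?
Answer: 3026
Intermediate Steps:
B = 47 (B = (4*(-3))*(-4) - 1 = -12*(-4) - 1 = 48 - 1 = 47)
155 + (B - (0 - 1*(-14)))*J = 155 + (47 - (0 - 1*(-14)))*87 = 155 + (47 - (0 + 14))*87 = 155 + (47 - 1*14)*87 = 155 + (47 - 14)*87 = 155 + 33*87 = 155 + 2871 = 3026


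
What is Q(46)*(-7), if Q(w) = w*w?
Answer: -14812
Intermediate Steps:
Q(w) = w²
Q(46)*(-7) = 46²*(-7) = 2116*(-7) = -14812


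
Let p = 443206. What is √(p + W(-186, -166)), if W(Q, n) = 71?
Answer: 3*√49253 ≈ 665.79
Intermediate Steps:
√(p + W(-186, -166)) = √(443206 + 71) = √443277 = 3*√49253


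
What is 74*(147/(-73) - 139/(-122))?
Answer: -288119/4453 ≈ -64.702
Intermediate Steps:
74*(147/(-73) - 139/(-122)) = 74*(147*(-1/73) - 139*(-1/122)) = 74*(-147/73 + 139/122) = 74*(-7787/8906) = -288119/4453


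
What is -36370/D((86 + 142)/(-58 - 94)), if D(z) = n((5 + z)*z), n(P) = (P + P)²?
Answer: -145480/441 ≈ -329.89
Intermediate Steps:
n(P) = 4*P² (n(P) = (2*P)² = 4*P²)
D(z) = 4*z²*(5 + z)² (D(z) = 4*((5 + z)*z)² = 4*(z*(5 + z))² = 4*(z²*(5 + z)²) = 4*z²*(5 + z)²)
-36370/D((86 + 142)/(-58 - 94)) = -36370*(-58 - 94)²/(4*(5 + (86 + 142)/(-58 - 94))²*(86 + 142)²) = -36370*1/(9*(5 + 228/(-152))²) = -36370*1/(9*(5 + 228*(-1/152))²) = -36370*1/(9*(5 - 3/2)²) = -36370/(4*(9/4)*(7/2)²) = -36370/(4*(9/4)*(49/4)) = -36370/441/4 = -36370*4/441 = -145480/441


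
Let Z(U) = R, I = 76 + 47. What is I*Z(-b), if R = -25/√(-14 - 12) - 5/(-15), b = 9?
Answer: 41 + 3075*I*√26/26 ≈ 41.0 + 603.06*I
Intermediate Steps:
I = 123
R = ⅓ + 25*I*√26/26 (R = -25*(-I*√26/26) - 5*(-1/15) = -25*(-I*√26/26) + ⅓ = -(-25)*I*√26/26 + ⅓ = 25*I*√26/26 + ⅓ = ⅓ + 25*I*√26/26 ≈ 0.33333 + 4.9029*I)
Z(U) = ⅓ + 25*I*√26/26
I*Z(-b) = 123*(⅓ + 25*I*√26/26) = 41 + 3075*I*√26/26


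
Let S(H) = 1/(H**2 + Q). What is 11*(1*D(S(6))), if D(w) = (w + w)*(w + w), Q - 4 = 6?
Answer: 11/529 ≈ 0.020794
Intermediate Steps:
Q = 10 (Q = 4 + 6 = 10)
S(H) = 1/(10 + H**2) (S(H) = 1/(H**2 + 10) = 1/(10 + H**2))
D(w) = 4*w**2 (D(w) = (2*w)*(2*w) = 4*w**2)
11*(1*D(S(6))) = 11*(1*(4*(1/(10 + 6**2))**2)) = 11*(1*(4*(1/(10 + 36))**2)) = 11*(1*(4*(1/46)**2)) = 11*(1*(4*(1/2116))) = 11*(1*(1/529)) = 11*(1/529) = 11/529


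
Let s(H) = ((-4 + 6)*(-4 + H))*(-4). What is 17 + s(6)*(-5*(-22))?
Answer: -1743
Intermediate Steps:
s(H) = 32 - 8*H (s(H) = (2*(-4 + H))*(-4) = (-8 + 2*H)*(-4) = 32 - 8*H)
17 + s(6)*(-5*(-22)) = 17 + (32 - 8*6)*(-5*(-22)) = 17 + (32 - 48)*110 = 17 - 16*110 = 17 - 1760 = -1743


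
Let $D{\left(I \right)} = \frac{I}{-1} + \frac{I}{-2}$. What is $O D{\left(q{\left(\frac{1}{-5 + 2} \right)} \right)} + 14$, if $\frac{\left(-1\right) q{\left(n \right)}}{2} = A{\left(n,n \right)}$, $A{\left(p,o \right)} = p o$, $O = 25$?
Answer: $\frac{67}{3} \approx 22.333$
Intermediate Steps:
$A{\left(p,o \right)} = o p$
$q{\left(n \right)} = - 2 n^{2}$ ($q{\left(n \right)} = - 2 n n = - 2 n^{2}$)
$D{\left(I \right)} = - \frac{3 I}{2}$ ($D{\left(I \right)} = I \left(-1\right) + I \left(- \frac{1}{2}\right) = - I - \frac{I}{2} = - \frac{3 I}{2}$)
$O D{\left(q{\left(\frac{1}{-5 + 2} \right)} \right)} + 14 = 25 \left(- \frac{3 \left(- 2 \left(\frac{1}{-5 + 2}\right)^{2}\right)}{2}\right) + 14 = 25 \left(- \frac{3 \left(- 2 \left(\frac{1}{-3}\right)^{2}\right)}{2}\right) + 14 = 25 \left(- \frac{3 \left(- 2 \left(- \frac{1}{3}\right)^{2}\right)}{2}\right) + 14 = 25 \left(- \frac{3 \left(\left(-2\right) \frac{1}{9}\right)}{2}\right) + 14 = 25 \left(\left(- \frac{3}{2}\right) \left(- \frac{2}{9}\right)\right) + 14 = 25 \cdot \frac{1}{3} + 14 = \frac{25}{3} + 14 = \frac{67}{3}$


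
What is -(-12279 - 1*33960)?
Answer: 46239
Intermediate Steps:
-(-12279 - 1*33960) = -(-12279 - 33960) = -1*(-46239) = 46239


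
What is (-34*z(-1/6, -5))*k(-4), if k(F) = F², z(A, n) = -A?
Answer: -272/3 ≈ -90.667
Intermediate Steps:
(-34*z(-1/6, -5))*k(-4) = -(-34)*(-1/6)*(-4)² = -(-34)*(-1*⅙)*16 = -(-34)*(-1)/6*16 = -34*⅙*16 = -17/3*16 = -272/3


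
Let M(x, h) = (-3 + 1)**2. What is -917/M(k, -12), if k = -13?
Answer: -917/4 ≈ -229.25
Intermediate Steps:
M(x, h) = 4 (M(x, h) = (-2)**2 = 4)
-917/M(k, -12) = -917/4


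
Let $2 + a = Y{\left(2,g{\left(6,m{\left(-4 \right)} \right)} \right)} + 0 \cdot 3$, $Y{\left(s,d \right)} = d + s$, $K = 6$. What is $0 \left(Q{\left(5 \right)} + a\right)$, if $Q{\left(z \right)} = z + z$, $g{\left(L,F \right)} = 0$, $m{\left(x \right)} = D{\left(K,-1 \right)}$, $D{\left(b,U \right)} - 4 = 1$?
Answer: $0$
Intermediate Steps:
$D{\left(b,U \right)} = 5$ ($D{\left(b,U \right)} = 4 + 1 = 5$)
$m{\left(x \right)} = 5$
$Q{\left(z \right)} = 2 z$
$a = 0$ ($a = -2 + \left(\left(0 + 2\right) + 0 \cdot 3\right) = -2 + \left(2 + 0\right) = -2 + 2 = 0$)
$0 \left(Q{\left(5 \right)} + a\right) = 0 \left(2 \cdot 5 + 0\right) = 0 \left(10 + 0\right) = 0 \cdot 10 = 0$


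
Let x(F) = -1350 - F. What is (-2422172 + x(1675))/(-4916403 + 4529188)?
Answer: 2425197/387215 ≈ 6.2632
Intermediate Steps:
(-2422172 + x(1675))/(-4916403 + 4529188) = (-2422172 + (-1350 - 1*1675))/(-4916403 + 4529188) = (-2422172 + (-1350 - 1675))/(-387215) = (-2422172 - 3025)*(-1/387215) = -2425197*(-1/387215) = 2425197/387215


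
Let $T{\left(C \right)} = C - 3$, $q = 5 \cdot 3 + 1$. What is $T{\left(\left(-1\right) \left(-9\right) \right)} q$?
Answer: $96$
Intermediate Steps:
$q = 16$ ($q = 15 + 1 = 16$)
$T{\left(C \right)} = -3 + C$ ($T{\left(C \right)} = C - 3 = -3 + C$)
$T{\left(\left(-1\right) \left(-9\right) \right)} q = \left(-3 - -9\right) 16 = \left(-3 + 9\right) 16 = 6 \cdot 16 = 96$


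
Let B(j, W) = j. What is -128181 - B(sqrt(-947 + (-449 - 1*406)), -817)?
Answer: -128181 - I*sqrt(1802) ≈ -1.2818e+5 - 42.45*I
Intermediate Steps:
-128181 - B(sqrt(-947 + (-449 - 1*406)), -817) = -128181 - sqrt(-947 + (-449 - 1*406)) = -128181 - sqrt(-947 + (-449 - 406)) = -128181 - sqrt(-947 - 855) = -128181 - sqrt(-1802) = -128181 - I*sqrt(1802)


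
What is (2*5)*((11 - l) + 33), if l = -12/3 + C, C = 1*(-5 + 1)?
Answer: 520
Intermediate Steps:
C = -4 (C = 1*(-4) = -4)
l = -8 (l = -12/3 - 4 = -12*⅓ - 4 = -4 - 4 = -8)
(2*5)*((11 - l) + 33) = (2*5)*((11 - 1*(-8)) + 33) = 10*((11 + 8) + 33) = 10*(19 + 33) = 10*52 = 520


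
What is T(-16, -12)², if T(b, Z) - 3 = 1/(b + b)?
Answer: 9025/1024 ≈ 8.8135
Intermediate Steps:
T(b, Z) = 3 + 1/(2*b) (T(b, Z) = 3 + 1/(b + b) = 3 + 1/(2*b))
T(-16, -12)² = (3 + (½)/(-16))² = (3 + (½)*(-1/16))² = (3 - 1/32)² = (95/32)² = 9025/1024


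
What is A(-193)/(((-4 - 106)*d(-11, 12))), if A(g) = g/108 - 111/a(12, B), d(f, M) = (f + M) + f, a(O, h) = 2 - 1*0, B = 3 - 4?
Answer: -6187/118800 ≈ -0.052079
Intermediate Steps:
B = -1
a(O, h) = 2 (a(O, h) = 2 + 0 = 2)
d(f, M) = M + 2*f (d(f, M) = (M + f) + f = M + 2*f)
A(g) = -111/2 + g/108 (A(g) = g/108 - 111/2 = -111/2 + g/108)
A(-193)/(((-4 - 106)*d(-11, 12))) = (-111/2 + (1/108)*(-193))/(((-4 - 106)*(12 + 2*(-11)))) = (-111/2 - 193/108)/((-110*(12 - 22))) = -6187/(108*((-110*(-10)))) = -6187/108/1100 = -6187/108*1/1100 = -6187/118800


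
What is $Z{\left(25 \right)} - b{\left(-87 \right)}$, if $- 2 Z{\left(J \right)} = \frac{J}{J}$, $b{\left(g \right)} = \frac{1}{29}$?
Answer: $- \frac{31}{58} \approx -0.53448$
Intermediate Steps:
$b{\left(g \right)} = \frac{1}{29}$
$Z{\left(J \right)} = - \frac{1}{2}$ ($Z{\left(J \right)} = - \frac{J \frac{1}{J}}{2} = \left(- \frac{1}{2}\right) 1 = - \frac{1}{2}$)
$Z{\left(25 \right)} - b{\left(-87 \right)} = - \frac{1}{2} - \frac{1}{29} = - \frac{31}{58}$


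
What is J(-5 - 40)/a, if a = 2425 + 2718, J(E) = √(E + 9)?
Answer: 6*I/5143 ≈ 0.0011666*I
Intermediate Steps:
J(E) = √(9 + E)
a = 5143
J(-5 - 40)/a = √(9 + (-5 - 40))/5143 = √(9 - 45)*(1/5143) = √(-36)*(1/5143) = (6*I)*(1/5143) = 6*I/5143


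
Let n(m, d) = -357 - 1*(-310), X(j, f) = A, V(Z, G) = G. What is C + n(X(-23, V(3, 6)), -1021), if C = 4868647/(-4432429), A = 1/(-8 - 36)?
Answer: -213192810/4432429 ≈ -48.098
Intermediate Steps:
A = -1/44 (A = 1/(-44) = -1/44 ≈ -0.022727)
X(j, f) = -1/44
n(m, d) = -47 (n(m, d) = -357 + 310 = -47)
C = -4868647/4432429 (C = 4868647*(-1/4432429) = -4868647/4432429 ≈ -1.0984)
C + n(X(-23, V(3, 6)), -1021) = -4868647/4432429 - 47 = -213192810/4432429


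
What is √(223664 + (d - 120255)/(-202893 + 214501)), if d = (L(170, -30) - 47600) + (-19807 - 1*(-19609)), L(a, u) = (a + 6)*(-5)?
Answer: √7533948304658/5804 ≈ 472.92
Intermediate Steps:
L(a, u) = -30 - 5*a (L(a, u) = (6 + a)*(-5) = -30 - 5*a)
d = -48678 (d = ((-30 - 5*170) - 47600) + (-19807 - 1*(-19609)) = ((-30 - 850) - 47600) + (-19807 + 19609) = (-880 - 47600) - 198 = -48480 - 198 = -48678)
√(223664 + (d - 120255)/(-202893 + 214501)) = √(223664 + (-48678 - 120255)/(-202893 + 214501)) = √(223664 - 168933/11608) = √(2596122779/11608) = √7533948304658/5804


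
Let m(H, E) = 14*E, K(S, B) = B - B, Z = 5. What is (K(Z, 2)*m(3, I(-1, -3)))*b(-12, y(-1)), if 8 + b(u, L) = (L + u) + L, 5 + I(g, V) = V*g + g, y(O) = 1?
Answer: 0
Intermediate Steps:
I(g, V) = -5 + g + V*g (I(g, V) = -5 + (V*g + g) = -5 + (g + V*g) = -5 + g + V*g)
b(u, L) = -8 + u + 2*L (b(u, L) = -8 + ((L + u) + L) = -8 + (u + 2*L) = -8 + u + 2*L)
K(S, B) = 0
(K(Z, 2)*m(3, I(-1, -3)))*b(-12, y(-1)) = (0*(14*(-5 - 1 - 3*(-1))))*(-8 - 12 + 2*1) = (0*(14*(-5 - 1 + 3)))*(-8 - 12 + 2) = (0*(14*(-3)))*(-18) = (0*(-42))*(-18) = 0*(-18) = 0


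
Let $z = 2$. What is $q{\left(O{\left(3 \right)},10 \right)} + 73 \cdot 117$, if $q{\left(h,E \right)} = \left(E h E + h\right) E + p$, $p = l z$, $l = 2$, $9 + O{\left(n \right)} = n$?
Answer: $2485$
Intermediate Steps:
$O{\left(n \right)} = -9 + n$
$p = 4$ ($p = 2 \cdot 2 = 4$)
$q{\left(h,E \right)} = 4 + E \left(h + h E^{2}\right)$ ($q{\left(h,E \right)} = \left(E h E + h\right) E + 4 = \left(h E^{2} + h\right) E + 4 = \left(h + h E^{2}\right) E + 4 = E \left(h + h E^{2}\right) + 4 = 4 + E \left(h + h E^{2}\right)$)
$q{\left(O{\left(3 \right)},10 \right)} + 73 \cdot 117 = \left(4 + 10 \left(-9 + 3\right) + \left(-9 + 3\right) 10^{3}\right) + 73 \cdot 117 = \left(4 + 10 \left(-6\right) - 6000\right) + 8541 = \left(4 - 60 - 6000\right) + 8541 = -6056 + 8541 = 2485$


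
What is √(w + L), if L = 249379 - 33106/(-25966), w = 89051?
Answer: √57045396653869/12983 ≈ 581.75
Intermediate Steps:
L = 3237704110/12983 (L = 249379 - 33106*(-1)/25966 = 249379 - 1*(-16553/12983) = 249379 + 16553/12983 = 3237704110/12983 ≈ 2.4938e+5)
√(w + L) = √(89051 + 3237704110/12983) = √(4393853243/12983) = √57045396653869/12983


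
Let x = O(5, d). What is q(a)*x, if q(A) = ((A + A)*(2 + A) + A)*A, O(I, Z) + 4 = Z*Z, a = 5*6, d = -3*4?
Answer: 8190000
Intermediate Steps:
d = -12
a = 30
O(I, Z) = -4 + Z² (O(I, Z) = -4 + Z*Z = -4 + Z²)
q(A) = A*(A + 2*A*(2 + A)) (q(A) = ((2*A)*(2 + A) + A)*A = (2*A*(2 + A) + A)*A = (A + 2*A*(2 + A))*A = A*(A + 2*A*(2 + A)))
x = 140 (x = -4 + (-12)² = -4 + 144 = 140)
q(a)*x = (30²*(5 + 2*30))*140 = (900*(5 + 60))*140 = (900*65)*140 = 58500*140 = 8190000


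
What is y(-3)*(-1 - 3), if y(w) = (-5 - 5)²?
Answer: -400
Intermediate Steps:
y(w) = 100 (y(w) = (-10)² = 100)
y(-3)*(-1 - 3) = 100*(-1 - 3) = 100*(-4) = -400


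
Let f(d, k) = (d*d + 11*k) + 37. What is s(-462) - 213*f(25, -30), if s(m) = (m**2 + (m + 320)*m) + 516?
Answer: 208848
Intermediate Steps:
f(d, k) = 37 + d**2 + 11*k (f(d, k) = (d**2 + 11*k) + 37 = 37 + d**2 + 11*k)
s(m) = 516 + m**2 + m*(320 + m) (s(m) = (m**2 + (320 + m)*m) + 516 = (m**2 + m*(320 + m)) + 516 = 516 + m**2 + m*(320 + m))
s(-462) - 213*f(25, -30) = (516 + 2*(-462)**2 + 320*(-462)) - 213*(37 + 25**2 + 11*(-30)) = (516 + 2*213444 - 147840) - 213*(37 + 625 - 330) = (516 + 426888 - 147840) - 213*332 = 279564 - 1*70716 = 279564 - 70716 = 208848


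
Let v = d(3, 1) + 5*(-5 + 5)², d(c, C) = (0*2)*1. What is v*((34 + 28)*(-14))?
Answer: 0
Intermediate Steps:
d(c, C) = 0 (d(c, C) = 0*1 = 0)
v = 0 (v = 0 + 5*(-5 + 5)² = 0 + 5*0² = 0 + 5*0 = 0 + 0 = 0)
v*((34 + 28)*(-14)) = 0*((34 + 28)*(-14)) = 0*(62*(-14)) = 0*(-868) = 0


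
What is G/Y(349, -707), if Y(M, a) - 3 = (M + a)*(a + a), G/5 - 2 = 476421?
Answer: 476423/101243 ≈ 4.7057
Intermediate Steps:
G = 2382115 (G = 10 + 5*476421 = 10 + 2382105 = 2382115)
Y(M, a) = 3 + 2*a*(M + a) (Y(M, a) = 3 + (M + a)*(a + a) = 3 + (M + a)*(2*a) = 3 + 2*a*(M + a))
G/Y(349, -707) = 2382115/(3 + 2*(-707)² + 2*349*(-707)) = 2382115/(3 + 2*499849 - 493486) = 2382115/(3 + 999698 - 493486) = 2382115/506215 = 2382115*(1/506215) = 476423/101243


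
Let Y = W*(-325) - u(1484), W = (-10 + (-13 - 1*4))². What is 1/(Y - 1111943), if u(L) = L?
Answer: -1/1350352 ≈ -7.4055e-7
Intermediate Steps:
W = 729 (W = (-10 + (-13 - 4))² = (-10 - 17)² = (-27)² = 729)
Y = -238409 (Y = 729*(-325) - 1*1484 = -236925 - 1484 = -238409)
1/(Y - 1111943) = 1/(-238409 - 1111943) = 1/(-1350352) = -1/1350352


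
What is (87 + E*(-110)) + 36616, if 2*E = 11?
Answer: 36098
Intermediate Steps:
E = 11/2 (E = (½)*11 = 11/2 ≈ 5.5000)
(87 + E*(-110)) + 36616 = (87 + (11/2)*(-110)) + 36616 = (87 - 605) + 36616 = -518 + 36616 = 36098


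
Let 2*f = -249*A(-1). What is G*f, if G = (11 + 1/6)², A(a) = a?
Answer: 372587/24 ≈ 15524.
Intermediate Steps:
G = 4489/36 (G = (11 + ⅙)² = (67/6)² = 4489/36 ≈ 124.69)
f = 249/2 (f = (-249*(-1))/2 = (½)*249 = 249/2 ≈ 124.50)
G*f = (4489/36)*(249/2) = 372587/24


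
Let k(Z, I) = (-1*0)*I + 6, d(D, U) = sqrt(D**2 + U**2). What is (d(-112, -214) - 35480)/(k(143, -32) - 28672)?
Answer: 17740/14333 - sqrt(14585)/14333 ≈ 1.2293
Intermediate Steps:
k(Z, I) = 6 (k(Z, I) = 0*I + 6 = 0 + 6 = 6)
(d(-112, -214) - 35480)/(k(143, -32) - 28672) = (sqrt((-112)**2 + (-214)**2) - 35480)/(6 - 28672) = (sqrt(12544 + 45796) - 35480)/(-28666) = (sqrt(58340) - 35480)*(-1/28666) = (2*sqrt(14585) - 35480)*(-1/28666) = (-35480 + 2*sqrt(14585))*(-1/28666) = 17740/14333 - sqrt(14585)/14333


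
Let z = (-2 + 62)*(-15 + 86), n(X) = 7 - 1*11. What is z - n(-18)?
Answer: 4264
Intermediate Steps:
n(X) = -4 (n(X) = 7 - 11 = -4)
z = 4260 (z = 60*71 = 4260)
z - n(-18) = 4260 - 1*(-4) = 4260 + 4 = 4264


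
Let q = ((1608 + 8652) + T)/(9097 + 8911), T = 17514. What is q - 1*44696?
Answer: -402428897/9004 ≈ -44694.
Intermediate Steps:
q = 13887/9004 (q = ((1608 + 8652) + 17514)/(9097 + 8911) = (10260 + 17514)/18008 = 27774*(1/18008) = 13887/9004 ≈ 1.5423)
q - 1*44696 = 13887/9004 - 1*44696 = 13887/9004 - 44696 = -402428897/9004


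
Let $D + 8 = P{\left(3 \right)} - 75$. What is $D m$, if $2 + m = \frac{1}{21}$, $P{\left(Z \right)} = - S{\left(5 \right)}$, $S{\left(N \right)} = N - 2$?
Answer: $\frac{3526}{21} \approx 167.9$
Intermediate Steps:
$S{\left(N \right)} = -2 + N$
$P{\left(Z \right)} = -3$ ($P{\left(Z \right)} = - (-2 + 5) = \left(-1\right) 3 = -3$)
$D = -86$ ($D = -8 - 78 = -86$)
$m = - \frac{41}{21}$ ($m = -2 + \frac{1}{21} = - \frac{41}{21} \approx -1.9524$)
$D m = \left(-86\right) \left(- \frac{41}{21}\right) = \frac{3526}{21}$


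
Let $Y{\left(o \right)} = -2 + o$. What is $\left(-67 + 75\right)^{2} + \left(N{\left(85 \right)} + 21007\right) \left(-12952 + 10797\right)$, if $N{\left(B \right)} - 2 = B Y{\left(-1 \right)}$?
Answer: $-44724806$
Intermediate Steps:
$N{\left(B \right)} = 2 - 3 B$ ($N{\left(B \right)} = 2 + B \left(-2 - 1\right) = 2 + B \left(-3\right) = 2 - 3 B$)
$\left(-67 + 75\right)^{2} + \left(N{\left(85 \right)} + 21007\right) \left(-12952 + 10797\right) = \left(-67 + 75\right)^{2} + \left(\left(2 - 255\right) + 21007\right) \left(-12952 + 10797\right) = 8^{2} + \left(\left(2 - 255\right) + 21007\right) \left(-2155\right) = 64 + \left(-253 + 21007\right) \left(-2155\right) = 64 + 20754 \left(-2155\right) = 64 - 44724870 = -44724806$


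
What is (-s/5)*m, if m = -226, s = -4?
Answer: -904/5 ≈ -180.80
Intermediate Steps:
(-s/5)*m = (-1*(-4)/5)*(-226) = (4*(1/5))*(-226) = (4/5)*(-226) = -904/5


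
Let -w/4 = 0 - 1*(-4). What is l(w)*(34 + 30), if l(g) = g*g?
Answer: 16384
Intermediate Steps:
w = -16 (w = -4*(0 - 1*(-4)) = -4*(0 + 4) = -4*4 = -16)
l(g) = g²
l(w)*(34 + 30) = (-16)²*(34 + 30) = 256*64 = 16384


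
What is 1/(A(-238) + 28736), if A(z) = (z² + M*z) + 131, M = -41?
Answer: 1/95269 ≈ 1.0497e-5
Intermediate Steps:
A(z) = 131 + z² - 41*z (A(z) = (z² - 41*z) + 131 = 131 + z² - 41*z)
1/(A(-238) + 28736) = 1/((131 + (-238)² - 41*(-238)) + 28736) = 1/((131 + 56644 + 9758) + 28736) = 1/(66533 + 28736) = 1/95269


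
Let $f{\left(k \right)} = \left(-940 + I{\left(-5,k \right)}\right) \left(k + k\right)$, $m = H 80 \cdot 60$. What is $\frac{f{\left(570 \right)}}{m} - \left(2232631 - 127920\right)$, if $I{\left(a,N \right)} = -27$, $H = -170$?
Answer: $- \frac{28624051227}{13600} \approx -2.1047 \cdot 10^{6}$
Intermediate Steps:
$m = -816000$ ($m = \left(-170\right) 80 \cdot 60 = \left(-13600\right) 60 = -816000$)
$f{\left(k \right)} = - 1934 k$ ($f{\left(k \right)} = \left(-940 - 27\right) \left(k + k\right) = - 967 \cdot 2 k = - 1934 k$)
$\frac{f{\left(570 \right)}}{m} - \left(2232631 - 127920\right) = \frac{\left(-1934\right) 570}{-816000} - \left(2232631 - 127920\right) = \left(-1102380\right) \left(- \frac{1}{816000}\right) - 2104711 = \frac{18373}{13600} - 2104711 = - \frac{28624051227}{13600}$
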